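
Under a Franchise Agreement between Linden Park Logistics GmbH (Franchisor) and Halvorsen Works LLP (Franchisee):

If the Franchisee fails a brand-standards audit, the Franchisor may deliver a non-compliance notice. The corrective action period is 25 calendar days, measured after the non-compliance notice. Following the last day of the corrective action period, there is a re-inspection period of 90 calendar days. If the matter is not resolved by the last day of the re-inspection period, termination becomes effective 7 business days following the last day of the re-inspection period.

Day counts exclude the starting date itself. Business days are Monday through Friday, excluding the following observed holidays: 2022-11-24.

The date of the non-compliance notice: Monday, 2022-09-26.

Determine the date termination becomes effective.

2023-01-30

The last day of the corrective action period: 2022-09-26 + 25 days = 2022-10-21.
Adding 90 calendar days to 2022-10-21 gives 2023-01-19, which is the last day of the re-inspection period.
The date termination becomes effective: counting 7 business days from Thursday, 2023-01-19 (Jan 20, Jan 23, Jan 24, Jan 25, Jan 26, Jan 27, Jan 30, skipping weekends) reaches Monday, 2023-01-30.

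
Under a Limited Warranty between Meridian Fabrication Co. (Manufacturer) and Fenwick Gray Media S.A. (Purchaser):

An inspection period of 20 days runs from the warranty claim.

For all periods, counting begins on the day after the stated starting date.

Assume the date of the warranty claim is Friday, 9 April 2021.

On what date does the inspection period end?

The last day of the inspection period: 9 April 2021 + 20 days = 29 April 2021.

29 April 2021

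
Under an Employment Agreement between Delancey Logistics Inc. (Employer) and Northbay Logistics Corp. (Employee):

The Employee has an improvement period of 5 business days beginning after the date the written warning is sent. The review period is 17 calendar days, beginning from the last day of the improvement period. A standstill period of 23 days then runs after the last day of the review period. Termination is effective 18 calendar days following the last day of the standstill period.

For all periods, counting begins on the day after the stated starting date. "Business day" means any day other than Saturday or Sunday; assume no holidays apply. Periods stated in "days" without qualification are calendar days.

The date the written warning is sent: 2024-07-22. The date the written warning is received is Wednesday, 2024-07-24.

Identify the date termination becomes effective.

The last day of the improvement period: counting 5 business days from Monday, 2024-07-22 (Jul 23, Jul 24, Jul 25, Jul 26, Jul 29, skipping weekends) reaches Monday, 2024-07-29.
The last day of the review period: 17 calendar days after 2024-07-29 is 2024-08-15.
The last day of the standstill period: 23 calendar days after 2024-08-15 is 2024-09-07.
The date termination becomes effective: 18 calendar days after 2024-09-07 is 2024-09-25.

2024-09-25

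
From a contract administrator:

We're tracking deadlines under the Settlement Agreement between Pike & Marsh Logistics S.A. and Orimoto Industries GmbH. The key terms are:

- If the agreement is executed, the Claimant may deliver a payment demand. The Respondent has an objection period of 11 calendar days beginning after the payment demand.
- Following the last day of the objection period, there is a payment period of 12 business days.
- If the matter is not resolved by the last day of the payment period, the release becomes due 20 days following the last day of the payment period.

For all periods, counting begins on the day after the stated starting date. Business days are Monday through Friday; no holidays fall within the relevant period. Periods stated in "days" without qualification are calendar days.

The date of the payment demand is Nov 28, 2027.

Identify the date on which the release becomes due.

Jan 16, 2028

Adding 11 calendar days to Nov 28, 2027 gives Dec 9, 2027, which is the last day of the objection period.
From Thursday, Dec 9, 2027, 12 business days (Dec 10, Dec 13, Dec 14, Dec 15, …, Dec 23, Dec 24, Dec 27, skipping weekends) brings us to Monday, Dec 27, 2027, which is the last day of the payment period.
The date on which the release becomes due: Dec 27, 2027 + 20 days = Jan 16, 2028.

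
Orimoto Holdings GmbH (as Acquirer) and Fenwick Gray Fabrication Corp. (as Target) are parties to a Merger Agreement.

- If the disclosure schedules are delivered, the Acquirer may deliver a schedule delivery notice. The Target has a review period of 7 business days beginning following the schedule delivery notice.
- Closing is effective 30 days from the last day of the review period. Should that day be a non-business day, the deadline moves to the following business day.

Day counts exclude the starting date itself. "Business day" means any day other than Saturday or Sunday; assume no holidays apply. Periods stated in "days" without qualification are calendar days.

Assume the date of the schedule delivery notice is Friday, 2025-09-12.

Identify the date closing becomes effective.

2025-10-23

From Friday, 2025-09-12, 7 business days (Sep 15, Sep 16, Sep 17, Sep 18, Sep 19, Sep 22, Sep 23, skipping weekends) brings us to Tuesday, 2025-09-23, which is the last day of the review period.
The date closing becomes effective: 2025-09-23 + 30 days = 2025-10-23. 2025-10-23 is a Thursday, so no roll-forward applies.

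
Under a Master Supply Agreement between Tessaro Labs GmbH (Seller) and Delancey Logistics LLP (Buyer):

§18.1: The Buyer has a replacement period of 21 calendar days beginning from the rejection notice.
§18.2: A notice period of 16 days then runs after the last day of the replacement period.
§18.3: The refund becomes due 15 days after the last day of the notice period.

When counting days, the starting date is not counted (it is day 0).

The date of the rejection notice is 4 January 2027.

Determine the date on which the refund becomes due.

25 February 2027

The last day of the replacement period: 4 January 2027 + 21 days = 25 January 2027.
Adding 16 calendar days to 25 January 2027 gives 10 February 2027, which is the last day of the notice period.
The date on which the refund becomes due: 10 February 2027 + 15 days = 25 February 2027.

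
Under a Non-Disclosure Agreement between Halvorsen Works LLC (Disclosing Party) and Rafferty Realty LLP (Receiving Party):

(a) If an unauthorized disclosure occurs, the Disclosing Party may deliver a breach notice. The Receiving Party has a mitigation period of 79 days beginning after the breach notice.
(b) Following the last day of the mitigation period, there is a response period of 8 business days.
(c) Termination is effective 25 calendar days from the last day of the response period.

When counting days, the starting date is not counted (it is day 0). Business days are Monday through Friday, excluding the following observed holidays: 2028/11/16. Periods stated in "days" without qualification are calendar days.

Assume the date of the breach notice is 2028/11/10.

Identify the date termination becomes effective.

Adding 79 calendar days to 2028/11/10 gives 2029/01/28, which is the last day of the mitigation period.
The last day of the response period: counting 8 business days from Sunday, 2029/01/28 (Jan 29, Jan 30, Jan 31, Feb 1, Feb 2, Feb 5, Feb 6, Feb 7, skipping weekends) reaches Wednesday, 2029/02/07.
The date termination becomes effective: 2029/02/07 + 25 days = 2029/03/04.

2029/03/04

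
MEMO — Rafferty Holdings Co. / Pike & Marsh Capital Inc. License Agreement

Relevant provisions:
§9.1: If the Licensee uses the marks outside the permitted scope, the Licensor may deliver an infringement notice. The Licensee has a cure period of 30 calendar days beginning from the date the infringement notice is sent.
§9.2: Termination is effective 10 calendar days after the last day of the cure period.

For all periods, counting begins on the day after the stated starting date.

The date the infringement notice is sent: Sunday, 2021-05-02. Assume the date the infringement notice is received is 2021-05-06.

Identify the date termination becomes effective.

Adding 30 calendar days to 2021-05-02 gives 2021-06-01, which is the last day of the cure period.
Adding 10 calendar days to 2021-06-01 gives 2021-06-11, which is the date termination becomes effective.

2021-06-11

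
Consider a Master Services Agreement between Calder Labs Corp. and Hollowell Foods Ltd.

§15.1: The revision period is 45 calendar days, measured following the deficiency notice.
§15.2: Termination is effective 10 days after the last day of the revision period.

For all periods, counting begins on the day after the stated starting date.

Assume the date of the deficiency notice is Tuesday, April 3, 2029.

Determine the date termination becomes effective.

Adding 45 calendar days to April 3, 2029 gives May 18, 2029, which is the last day of the revision period.
The date termination becomes effective: May 18, 2029 + 10 days = May 28, 2029.

May 28, 2029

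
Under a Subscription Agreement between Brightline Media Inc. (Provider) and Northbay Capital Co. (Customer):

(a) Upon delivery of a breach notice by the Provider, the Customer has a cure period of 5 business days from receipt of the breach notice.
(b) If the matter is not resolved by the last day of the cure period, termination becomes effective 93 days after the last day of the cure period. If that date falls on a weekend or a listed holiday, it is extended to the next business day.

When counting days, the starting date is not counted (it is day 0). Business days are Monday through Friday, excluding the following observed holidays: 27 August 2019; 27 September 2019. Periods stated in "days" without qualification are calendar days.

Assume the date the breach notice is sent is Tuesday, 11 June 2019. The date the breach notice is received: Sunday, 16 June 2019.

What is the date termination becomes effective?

The last day of the cure period: counting 5 business days from Sunday, 16 June 2019 (Jun 17, Jun 18, Jun 19, Jun 20, Jun 21, skipping weekends) reaches Friday, 21 June 2019.
The date termination becomes effective: 93 calendar days after 21 June 2019 is 22 September 2019. That falls on a Sunday, so it rolls to the next business day, Monday, 23 September 2019.

23 September 2019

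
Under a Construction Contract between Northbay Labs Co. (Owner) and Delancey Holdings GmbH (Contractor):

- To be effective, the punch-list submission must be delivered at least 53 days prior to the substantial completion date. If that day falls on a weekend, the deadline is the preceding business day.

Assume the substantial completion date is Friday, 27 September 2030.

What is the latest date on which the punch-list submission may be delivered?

5 August 2030

Counting back 53 calendar days from 27 September 2030 gives 5 August 2030. That is a Monday, so no adjustment is needed.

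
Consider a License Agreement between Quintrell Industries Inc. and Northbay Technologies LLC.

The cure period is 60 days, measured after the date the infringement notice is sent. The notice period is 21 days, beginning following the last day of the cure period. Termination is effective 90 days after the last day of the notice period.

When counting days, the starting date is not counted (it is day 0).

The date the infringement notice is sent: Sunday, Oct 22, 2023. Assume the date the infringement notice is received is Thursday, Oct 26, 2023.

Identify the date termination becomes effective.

The last day of the cure period: Oct 22, 2023 + 60 days = Dec 21, 2023.
The last day of the notice period: Dec 21, 2023 + 21 days = Jan 11, 2024.
The date termination becomes effective: 90 calendar days after Jan 11, 2024 is Apr 10, 2024.

Apr 10, 2024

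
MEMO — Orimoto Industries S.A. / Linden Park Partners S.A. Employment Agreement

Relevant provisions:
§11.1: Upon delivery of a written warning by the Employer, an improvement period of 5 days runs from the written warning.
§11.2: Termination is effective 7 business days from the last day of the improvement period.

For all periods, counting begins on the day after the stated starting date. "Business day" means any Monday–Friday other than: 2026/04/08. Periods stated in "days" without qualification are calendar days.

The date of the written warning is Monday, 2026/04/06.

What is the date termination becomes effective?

The last day of the improvement period: 5 calendar days after 2026/04/06 is 2026/04/11.
From Saturday, 2026/04/11, 7 business days (Apr 13, Apr 14, Apr 15, Apr 16, Apr 17, Apr 20, Apr 21, skipping weekends) brings us to Tuesday, 2026/04/21, which is the date termination becomes effective.

2026/04/21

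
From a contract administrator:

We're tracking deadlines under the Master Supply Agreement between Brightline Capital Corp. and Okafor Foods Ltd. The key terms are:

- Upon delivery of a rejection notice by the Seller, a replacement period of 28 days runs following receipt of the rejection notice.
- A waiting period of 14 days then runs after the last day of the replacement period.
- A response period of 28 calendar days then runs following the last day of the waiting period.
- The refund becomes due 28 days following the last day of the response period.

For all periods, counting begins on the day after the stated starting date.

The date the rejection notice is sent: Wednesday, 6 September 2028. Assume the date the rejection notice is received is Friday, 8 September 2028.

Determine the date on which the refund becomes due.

The last day of the replacement period: 8 September 2028 + 28 days = 6 October 2028.
Adding 14 calendar days to 6 October 2028 gives 20 October 2028, which is the last day of the waiting period.
The last day of the response period: 28 calendar days after 20 October 2028 is 17 November 2028.
The date on which the refund becomes due: 28 calendar days after 17 November 2028 is 15 December 2028.

15 December 2028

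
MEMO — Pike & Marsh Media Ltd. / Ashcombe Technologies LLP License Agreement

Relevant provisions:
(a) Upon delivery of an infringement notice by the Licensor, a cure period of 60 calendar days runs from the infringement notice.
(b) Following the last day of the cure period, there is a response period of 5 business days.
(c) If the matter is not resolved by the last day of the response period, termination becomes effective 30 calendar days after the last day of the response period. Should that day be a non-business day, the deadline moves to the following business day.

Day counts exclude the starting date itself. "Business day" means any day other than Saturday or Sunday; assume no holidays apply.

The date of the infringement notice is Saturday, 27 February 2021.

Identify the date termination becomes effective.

4 June 2021

The last day of the cure period: 60 calendar days after 27 February 2021 is 28 April 2021.
From Wednesday, 28 April 2021, 5 business days (Apr 29, Apr 30, May 3, May 4, May 5, skipping weekends) brings us to Wednesday, 5 May 2021, which is the last day of the response period.
The date termination becomes effective: 30 calendar days after 5 May 2021 is 4 June 2021. 4 June 2021 is a Friday, so no roll-forward applies.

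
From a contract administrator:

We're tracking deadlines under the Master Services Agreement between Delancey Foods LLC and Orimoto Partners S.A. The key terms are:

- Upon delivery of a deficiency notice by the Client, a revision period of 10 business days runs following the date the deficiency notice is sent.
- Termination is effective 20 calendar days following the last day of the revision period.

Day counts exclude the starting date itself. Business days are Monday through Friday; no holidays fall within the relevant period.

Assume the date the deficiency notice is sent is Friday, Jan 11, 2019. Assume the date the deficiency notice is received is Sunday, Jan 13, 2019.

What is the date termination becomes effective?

From Friday, Jan 11, 2019, 10 business days (Jan 14, Jan 15, Jan 16, Jan 17, Jan 18, Jan 21, Jan 22, Jan 23, Jan 24, Jan 25, skipping weekends) brings us to Friday, Jan 25, 2019, which is the last day of the revision period.
Adding 20 calendar days to Jan 25, 2019 gives Feb 14, 2019, which is the date termination becomes effective.

Feb 14, 2019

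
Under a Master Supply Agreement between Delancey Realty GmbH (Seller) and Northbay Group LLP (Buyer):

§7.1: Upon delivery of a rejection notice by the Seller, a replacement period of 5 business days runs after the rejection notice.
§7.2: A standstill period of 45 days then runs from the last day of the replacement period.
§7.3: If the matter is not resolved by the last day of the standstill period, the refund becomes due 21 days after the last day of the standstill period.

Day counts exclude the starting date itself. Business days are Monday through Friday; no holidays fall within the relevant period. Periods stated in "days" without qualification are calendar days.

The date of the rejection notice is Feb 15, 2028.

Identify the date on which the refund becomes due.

The last day of the replacement period: counting 5 business days from Tuesday, Feb 15, 2028 (Feb 16, Feb 17, Feb 18, Feb 21, Feb 22, skipping weekends) reaches Tuesday, Feb 22, 2028.
Adding 45 calendar days to Feb 22, 2028 gives Apr 7, 2028, which is the last day of the standstill period.
The date on which the refund becomes due: 21 calendar days after Apr 7, 2028 is Apr 28, 2028.

Apr 28, 2028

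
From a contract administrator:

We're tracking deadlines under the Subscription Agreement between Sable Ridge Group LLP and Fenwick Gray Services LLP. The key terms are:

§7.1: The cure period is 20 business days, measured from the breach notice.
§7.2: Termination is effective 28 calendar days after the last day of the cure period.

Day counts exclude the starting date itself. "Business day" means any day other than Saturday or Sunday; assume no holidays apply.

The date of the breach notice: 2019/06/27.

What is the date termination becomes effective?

The last day of the cure period: 20 business days after Thursday, 2019/06/27, skipping weekends — Jun 28, Jul 1, Jul 2, Jul 3, …, Jul 23, Jul 24, Jul 25 — lands on Thursday, 2019/07/25.
The date termination becomes effective: 28 calendar days after 2019/07/25 is 2019/08/22.

2019/08/22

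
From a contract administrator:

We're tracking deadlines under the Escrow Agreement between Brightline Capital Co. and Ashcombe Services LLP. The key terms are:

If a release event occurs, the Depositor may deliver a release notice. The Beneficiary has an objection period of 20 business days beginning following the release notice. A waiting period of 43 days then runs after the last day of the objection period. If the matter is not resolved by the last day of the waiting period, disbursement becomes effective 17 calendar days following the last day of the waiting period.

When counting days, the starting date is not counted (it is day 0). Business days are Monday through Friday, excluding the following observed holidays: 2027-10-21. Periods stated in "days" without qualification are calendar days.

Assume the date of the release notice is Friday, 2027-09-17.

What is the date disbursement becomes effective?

From Friday, 2027-09-17, 20 business days (Sep 20, Sep 21, Sep 22, Sep 23, …, Oct 13, Oct 14, Oct 15, skipping weekends) brings us to Friday, 2027-10-15, which is the last day of the objection period.
The last day of the waiting period: 43 calendar days after 2027-10-15 is 2027-11-27.
The date disbursement becomes effective: 17 calendar days after 2027-11-27 is 2027-12-14.

2027-12-14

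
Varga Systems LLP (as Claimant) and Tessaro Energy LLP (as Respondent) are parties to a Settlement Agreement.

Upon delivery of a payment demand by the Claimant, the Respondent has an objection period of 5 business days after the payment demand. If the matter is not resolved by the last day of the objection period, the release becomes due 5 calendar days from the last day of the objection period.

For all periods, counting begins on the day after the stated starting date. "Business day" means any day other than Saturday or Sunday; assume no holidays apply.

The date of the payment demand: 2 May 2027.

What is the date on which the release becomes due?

12 May 2027

The last day of the objection period: counting 5 business days from Sunday, 2 May 2027 (May 3, May 4, May 5, May 6, May 7, skipping weekends) reaches Friday, 7 May 2027.
The date on which the release becomes due: 5 calendar days after 7 May 2027 is 12 May 2027.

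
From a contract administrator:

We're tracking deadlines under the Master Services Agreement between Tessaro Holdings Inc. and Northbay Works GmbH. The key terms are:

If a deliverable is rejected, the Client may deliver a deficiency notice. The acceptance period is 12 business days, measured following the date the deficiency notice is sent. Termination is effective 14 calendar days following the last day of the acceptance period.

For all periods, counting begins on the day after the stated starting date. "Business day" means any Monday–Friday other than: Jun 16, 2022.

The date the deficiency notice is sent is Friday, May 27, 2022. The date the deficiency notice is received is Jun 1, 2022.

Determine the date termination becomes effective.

Jun 28, 2022

The last day of the acceptance period: 12 business days after Friday, May 27, 2022, skipping weekends — May 30, May 31, Jun 1, Jun 2, …, Jun 10, Jun 13, Jun 14 — lands on Tuesday, Jun 14, 2022.
The date termination becomes effective: 14 calendar days after Jun 14, 2022 is Jun 28, 2022.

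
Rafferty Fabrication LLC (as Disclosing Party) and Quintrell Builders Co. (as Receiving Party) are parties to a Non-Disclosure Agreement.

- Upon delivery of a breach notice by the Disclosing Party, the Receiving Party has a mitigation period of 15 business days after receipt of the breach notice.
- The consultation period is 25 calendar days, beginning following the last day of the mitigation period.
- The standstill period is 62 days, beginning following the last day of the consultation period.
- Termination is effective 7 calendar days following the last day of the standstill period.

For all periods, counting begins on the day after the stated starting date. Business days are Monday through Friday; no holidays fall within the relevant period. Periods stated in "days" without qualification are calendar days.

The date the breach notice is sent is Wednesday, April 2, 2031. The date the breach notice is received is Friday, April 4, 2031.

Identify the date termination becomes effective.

The last day of the mitigation period: 15 business days after Friday, April 4, 2031, skipping weekends — Apr 7, Apr 8, Apr 9, Apr 10, …, Apr 23, Apr 24, Apr 25 — lands on Friday, April 25, 2031.
Adding 25 calendar days to April 25, 2031 gives May 20, 2031, which is the last day of the consultation period.
The last day of the standstill period: 62 calendar days after May 20, 2031 is July 21, 2031.
The date termination becomes effective: July 21, 2031 + 7 days = July 28, 2031.

July 28, 2031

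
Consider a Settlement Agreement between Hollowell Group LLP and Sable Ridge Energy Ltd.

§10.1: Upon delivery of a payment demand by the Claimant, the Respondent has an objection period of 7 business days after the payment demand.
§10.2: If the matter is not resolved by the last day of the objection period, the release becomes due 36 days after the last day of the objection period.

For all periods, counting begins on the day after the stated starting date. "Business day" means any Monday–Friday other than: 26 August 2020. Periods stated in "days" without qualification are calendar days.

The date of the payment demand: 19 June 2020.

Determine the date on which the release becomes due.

From Friday, 19 June 2020, 7 business days (Jun 22, Jun 23, Jun 24, Jun 25, Jun 26, Jun 29, Jun 30, skipping weekends) brings us to Tuesday, 30 June 2020, which is the last day of the objection period.
The date on which the release becomes due: 30 June 2020 + 36 days = 5 August 2020.

5 August 2020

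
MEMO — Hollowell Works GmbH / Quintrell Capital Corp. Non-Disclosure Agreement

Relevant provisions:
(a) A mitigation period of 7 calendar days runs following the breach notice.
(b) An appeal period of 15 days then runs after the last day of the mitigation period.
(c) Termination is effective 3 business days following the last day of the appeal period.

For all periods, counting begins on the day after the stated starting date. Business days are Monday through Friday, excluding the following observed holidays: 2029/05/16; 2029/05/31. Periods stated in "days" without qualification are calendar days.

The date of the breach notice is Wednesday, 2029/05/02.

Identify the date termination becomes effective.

The last day of the mitigation period: 7 calendar days after 2029/05/02 is 2029/05/09.
The last day of the appeal period: 2029/05/09 + 15 days = 2029/05/24.
The date termination becomes effective: 3 business days after Thursday, 2029/05/24, skipping weekends — May 25, May 28, May 29 — lands on Tuesday, 2029/05/29.

2029/05/29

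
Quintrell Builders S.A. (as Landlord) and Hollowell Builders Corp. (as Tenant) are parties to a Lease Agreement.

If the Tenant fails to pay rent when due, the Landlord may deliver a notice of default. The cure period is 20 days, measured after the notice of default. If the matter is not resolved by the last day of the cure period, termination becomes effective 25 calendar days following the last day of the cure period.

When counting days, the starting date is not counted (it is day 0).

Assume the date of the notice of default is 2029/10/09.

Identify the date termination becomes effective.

The last day of the cure period: 20 calendar days after 2029/10/09 is 2029/10/29.
The date termination becomes effective: 25 calendar days after 2029/10/29 is 2029/11/23.

2029/11/23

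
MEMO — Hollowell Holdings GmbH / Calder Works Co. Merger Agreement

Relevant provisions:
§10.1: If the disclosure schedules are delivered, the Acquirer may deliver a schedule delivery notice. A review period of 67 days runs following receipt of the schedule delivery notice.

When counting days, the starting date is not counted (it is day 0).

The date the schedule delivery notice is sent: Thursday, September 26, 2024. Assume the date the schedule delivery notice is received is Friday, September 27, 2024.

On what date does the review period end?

December 3, 2024

The last day of the review period: September 27, 2024 + 67 days = December 3, 2024.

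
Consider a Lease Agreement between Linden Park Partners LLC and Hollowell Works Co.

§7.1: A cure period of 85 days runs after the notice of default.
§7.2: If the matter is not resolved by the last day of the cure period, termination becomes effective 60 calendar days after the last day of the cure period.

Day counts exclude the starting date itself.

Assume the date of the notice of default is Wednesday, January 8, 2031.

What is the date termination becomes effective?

June 2, 2031

The last day of the cure period: January 8, 2031 + 85 days = April 3, 2031.
The date termination becomes effective: 60 calendar days after April 3, 2031 is June 2, 2031.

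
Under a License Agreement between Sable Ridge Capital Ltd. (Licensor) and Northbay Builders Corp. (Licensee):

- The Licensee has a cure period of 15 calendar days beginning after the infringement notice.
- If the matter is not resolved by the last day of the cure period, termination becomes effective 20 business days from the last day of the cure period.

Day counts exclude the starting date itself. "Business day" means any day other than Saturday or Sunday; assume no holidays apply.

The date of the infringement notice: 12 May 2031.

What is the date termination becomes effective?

24 June 2031

Adding 15 calendar days to 12 May 2031 gives 27 May 2031, which is the last day of the cure period.
From Tuesday, 27 May 2031, 20 business days (May 28, May 29, May 30, Jun 2, …, Jun 20, Jun 23, Jun 24, skipping weekends) brings us to Tuesday, 24 June 2031, which is the date termination becomes effective.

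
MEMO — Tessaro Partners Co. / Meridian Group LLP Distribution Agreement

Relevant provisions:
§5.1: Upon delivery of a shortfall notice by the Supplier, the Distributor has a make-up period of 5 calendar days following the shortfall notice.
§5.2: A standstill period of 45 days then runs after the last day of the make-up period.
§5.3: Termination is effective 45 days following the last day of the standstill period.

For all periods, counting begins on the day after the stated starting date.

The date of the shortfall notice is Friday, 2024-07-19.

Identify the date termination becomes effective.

2024-10-22

Adding 5 calendar days to 2024-07-19 gives 2024-07-24, which is the last day of the make-up period.
Adding 45 calendar days to 2024-07-24 gives 2024-09-07, which is the last day of the standstill period.
The date termination becomes effective: 2024-09-07 + 45 days = 2024-10-22.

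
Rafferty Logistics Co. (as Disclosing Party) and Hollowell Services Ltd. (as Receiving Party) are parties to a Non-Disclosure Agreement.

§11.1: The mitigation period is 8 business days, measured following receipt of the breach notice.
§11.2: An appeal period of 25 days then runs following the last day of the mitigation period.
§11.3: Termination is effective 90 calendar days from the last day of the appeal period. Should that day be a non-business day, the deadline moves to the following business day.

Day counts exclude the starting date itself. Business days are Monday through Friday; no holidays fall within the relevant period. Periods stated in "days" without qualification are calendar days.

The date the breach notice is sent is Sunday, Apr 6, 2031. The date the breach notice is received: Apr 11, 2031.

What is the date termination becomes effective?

Aug 18, 2031

From Friday, Apr 11, 2031, 8 business days (Apr 14, Apr 15, Apr 16, Apr 17, Apr 18, Apr 21, Apr 22, Apr 23, skipping weekends) brings us to Wednesday, Apr 23, 2031, which is the last day of the mitigation period.
Adding 25 calendar days to Apr 23, 2031 gives May 18, 2031, which is the last day of the appeal period.
The date termination becomes effective: May 18, 2031 + 90 days = Aug 16, 2031. That falls on a Saturday, so it rolls to the next business day, Monday, Aug 18, 2031.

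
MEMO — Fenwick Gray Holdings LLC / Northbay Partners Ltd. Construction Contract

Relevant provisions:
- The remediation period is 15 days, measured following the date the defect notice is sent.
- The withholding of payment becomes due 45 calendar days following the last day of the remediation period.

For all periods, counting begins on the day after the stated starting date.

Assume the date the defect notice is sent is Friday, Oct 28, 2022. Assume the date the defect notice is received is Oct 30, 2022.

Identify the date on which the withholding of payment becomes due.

The last day of the remediation period: Oct 28, 2022 + 15 days = Nov 12, 2022.
Adding 45 calendar days to Nov 12, 2022 gives Dec 27, 2022, which is the date on which the withholding of payment becomes due.

Dec 27, 2022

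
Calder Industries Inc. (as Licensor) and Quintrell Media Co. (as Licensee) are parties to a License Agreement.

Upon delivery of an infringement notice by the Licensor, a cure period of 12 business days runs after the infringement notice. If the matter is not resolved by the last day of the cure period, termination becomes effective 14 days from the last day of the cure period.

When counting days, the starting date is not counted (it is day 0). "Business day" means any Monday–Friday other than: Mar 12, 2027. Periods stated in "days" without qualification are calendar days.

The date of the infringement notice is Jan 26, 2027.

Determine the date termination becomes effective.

Feb 25, 2027

From Tuesday, Jan 26, 2027, 12 business days (Jan 27, Jan 28, Jan 29, Feb 1, …, Feb 9, Feb 10, Feb 11, skipping weekends) brings us to Thursday, Feb 11, 2027, which is the last day of the cure period.
Adding 14 calendar days to Feb 11, 2027 gives Feb 25, 2027, which is the date termination becomes effective.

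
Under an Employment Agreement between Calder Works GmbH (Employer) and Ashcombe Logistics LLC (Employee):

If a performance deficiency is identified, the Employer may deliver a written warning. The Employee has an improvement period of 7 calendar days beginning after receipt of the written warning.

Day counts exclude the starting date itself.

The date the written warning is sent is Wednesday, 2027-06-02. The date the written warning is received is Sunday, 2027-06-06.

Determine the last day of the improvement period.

Adding 7 calendar days to 2027-06-06 gives 2027-06-13, which is the last day of the improvement period.

2027-06-13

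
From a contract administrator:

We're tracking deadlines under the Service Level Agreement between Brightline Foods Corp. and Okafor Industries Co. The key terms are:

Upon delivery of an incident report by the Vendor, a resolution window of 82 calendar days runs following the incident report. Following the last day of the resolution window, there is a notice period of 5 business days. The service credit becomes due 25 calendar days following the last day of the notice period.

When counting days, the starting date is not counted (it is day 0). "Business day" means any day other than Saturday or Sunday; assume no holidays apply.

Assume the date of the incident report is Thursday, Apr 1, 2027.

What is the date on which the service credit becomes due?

The last day of the resolution window: Apr 1, 2027 + 82 days = Jun 22, 2027.
The last day of the notice period: counting 5 business days from Tuesday, Jun 22, 2027 (Jun 23, Jun 24, Jun 25, Jun 28, Jun 29, skipping weekends) reaches Tuesday, Jun 29, 2027.
The date on which the service credit becomes due: 25 calendar days after Jun 29, 2027 is Jul 24, 2027.

Jul 24, 2027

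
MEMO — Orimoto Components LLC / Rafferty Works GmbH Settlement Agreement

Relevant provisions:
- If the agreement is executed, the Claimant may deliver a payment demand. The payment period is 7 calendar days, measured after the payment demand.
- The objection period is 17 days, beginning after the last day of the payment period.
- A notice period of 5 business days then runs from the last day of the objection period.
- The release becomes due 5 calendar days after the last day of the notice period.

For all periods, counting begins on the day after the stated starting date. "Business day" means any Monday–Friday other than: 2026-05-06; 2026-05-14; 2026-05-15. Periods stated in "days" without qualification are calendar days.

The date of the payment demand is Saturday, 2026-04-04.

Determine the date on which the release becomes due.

2026-05-10

The last day of the payment period: 7 calendar days after 2026-04-04 is 2026-04-11.
The last day of the objection period: 17 calendar days after 2026-04-11 is 2026-04-28.
The last day of the notice period: 5 business days after Tuesday, 2026-04-28, skipping weekends — Apr 29, Apr 30, May 1, May 4, May 5 — lands on Tuesday, 2026-05-05.
The date on which the release becomes due: 2026-05-05 + 5 days = 2026-05-10.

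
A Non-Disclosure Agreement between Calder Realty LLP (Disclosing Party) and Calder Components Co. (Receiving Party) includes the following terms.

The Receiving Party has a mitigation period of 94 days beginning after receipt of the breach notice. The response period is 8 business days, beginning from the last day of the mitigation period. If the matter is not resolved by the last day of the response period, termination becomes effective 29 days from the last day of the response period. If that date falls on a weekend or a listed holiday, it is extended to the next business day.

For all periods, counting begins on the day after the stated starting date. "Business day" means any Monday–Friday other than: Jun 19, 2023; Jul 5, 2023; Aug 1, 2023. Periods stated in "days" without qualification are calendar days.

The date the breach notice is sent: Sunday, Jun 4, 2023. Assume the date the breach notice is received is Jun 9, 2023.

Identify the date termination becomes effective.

Oct 20, 2023

The last day of the mitigation period: Jun 9, 2023 + 94 days = Sep 11, 2023.
From Monday, Sep 11, 2023, 8 business days (Sep 12, Sep 13, Sep 14, Sep 15, Sep 18, Sep 19, Sep 20, Sep 21, skipping weekends) brings us to Thursday, Sep 21, 2023, which is the last day of the response period.
The date termination becomes effective: 29 calendar days after Sep 21, 2023 is Oct 20, 2023. Oct 20, 2023 is a Friday and is not a listed holiday, so no roll-forward applies.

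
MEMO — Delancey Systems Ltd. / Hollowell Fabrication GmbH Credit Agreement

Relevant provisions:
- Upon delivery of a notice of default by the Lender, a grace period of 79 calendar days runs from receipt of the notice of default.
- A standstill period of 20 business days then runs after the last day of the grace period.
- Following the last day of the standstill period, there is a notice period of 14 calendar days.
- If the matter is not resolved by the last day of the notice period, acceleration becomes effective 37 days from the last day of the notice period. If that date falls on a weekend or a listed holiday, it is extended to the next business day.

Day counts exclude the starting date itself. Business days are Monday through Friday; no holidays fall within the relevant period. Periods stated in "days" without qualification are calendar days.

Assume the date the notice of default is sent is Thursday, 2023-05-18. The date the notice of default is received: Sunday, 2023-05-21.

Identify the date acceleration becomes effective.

2023-10-26

The last day of the grace period: 79 calendar days after 2023-05-21 is 2023-08-08.
The last day of the standstill period: 20 business days after Tuesday, 2023-08-08, skipping weekends — Aug 9, Aug 10, Aug 11, Aug 14, …, Sep 1, Sep 4, Sep 5 — lands on Tuesday, 2023-09-05.
The last day of the notice period: 14 calendar days after 2023-09-05 is 2023-09-19.
The date acceleration becomes effective: 2023-09-19 + 37 days = 2023-10-26. 2023-10-26 is a Thursday, so no roll-forward applies.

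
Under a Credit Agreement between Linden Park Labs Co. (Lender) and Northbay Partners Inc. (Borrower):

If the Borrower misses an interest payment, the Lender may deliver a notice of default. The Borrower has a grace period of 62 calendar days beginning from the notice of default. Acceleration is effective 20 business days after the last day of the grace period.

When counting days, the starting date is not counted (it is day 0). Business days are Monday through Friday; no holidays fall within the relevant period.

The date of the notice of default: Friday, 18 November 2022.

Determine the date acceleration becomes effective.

16 February 2023

Adding 62 calendar days to 18 November 2022 gives 19 January 2023, which is the last day of the grace period.
The date acceleration becomes effective: 20 business days after Thursday, 19 January 2023, skipping weekends — Jan 20, Jan 23, Jan 24, Jan 25, …, Feb 14, Feb 15, Feb 16 — lands on Thursday, 16 February 2023.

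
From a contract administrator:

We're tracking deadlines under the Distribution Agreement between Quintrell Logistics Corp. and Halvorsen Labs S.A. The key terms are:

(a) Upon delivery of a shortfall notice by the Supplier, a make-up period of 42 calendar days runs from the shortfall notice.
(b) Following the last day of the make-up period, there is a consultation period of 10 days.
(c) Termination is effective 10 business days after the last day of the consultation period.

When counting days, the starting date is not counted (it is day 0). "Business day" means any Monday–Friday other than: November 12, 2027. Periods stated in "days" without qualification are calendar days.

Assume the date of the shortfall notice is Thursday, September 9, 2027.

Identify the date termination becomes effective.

November 15, 2027

The last day of the make-up period: September 9, 2027 + 42 days = October 21, 2027.
Adding 10 calendar days to October 21, 2027 gives October 31, 2027, which is the last day of the consultation period.
The date termination becomes effective: 10 business days after Sunday, October 31, 2027, skipping weekends and the listed holiday on Nov 12 — Nov 1, Nov 2, Nov 3, Nov 4, Nov 5, Nov 8, Nov 9, Nov 10, Nov 11, Nov 15 — lands on Monday, November 15, 2027.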